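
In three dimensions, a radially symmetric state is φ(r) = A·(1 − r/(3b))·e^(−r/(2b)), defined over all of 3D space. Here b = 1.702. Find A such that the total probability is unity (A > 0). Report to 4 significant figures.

Require ∫ |φ|² 4πr² dr = 1 over the whole domain.
In 3D with spherical symmetry the volume element is 4πr² dr.
The integral (without the A² prefactor) comes out to 8·π·b^3/3.
Hence A² = 1/[8·π·b^3/3].
Plugging in b = 1.702 yields A = 0.15560.

A ≈ 0.1556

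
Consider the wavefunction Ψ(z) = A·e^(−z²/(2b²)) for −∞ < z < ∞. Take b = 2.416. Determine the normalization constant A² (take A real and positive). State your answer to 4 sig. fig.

A^2 ≈ 0.2335

The normalization condition is ∫|Ψ|² dz = 1 from −∞ to ∞.
Differentiating ∫e^(−αz²) dz = √(π/α) under α to get the higher moments, ∫|Ψ|² dz = A²·(√(π)·b).
Plugging in b = 2.416 yields A = 0.48324.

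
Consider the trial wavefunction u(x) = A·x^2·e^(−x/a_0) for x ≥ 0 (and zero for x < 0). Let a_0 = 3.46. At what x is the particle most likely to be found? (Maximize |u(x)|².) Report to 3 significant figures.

Set d/dx [|u(x)|²] = 0 and solve for x > 0.
This gives x = 2·a_0.
With a_0 = 3.46, the most probable position is 6.920.

x ≈ 6.92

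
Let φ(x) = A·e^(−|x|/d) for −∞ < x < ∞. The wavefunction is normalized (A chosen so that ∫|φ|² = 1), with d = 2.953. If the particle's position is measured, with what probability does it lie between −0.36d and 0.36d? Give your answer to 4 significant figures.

P ≈ 0.5132

P = ∫_{−0.36d}^{0.36d} |φ(x)|² dx.
With A² fixed by ∫|φ|² = 1, i.e. A² = (d)^(−1), substitute and integrate.
By symmetry take twice the x ≥ 0 contribution in numerator and denominator; the 2's cancel. In terms of u = x/d (A² and the length scale cancel between numerator and denominator), P = [∫_{0}^{0.36} e^(-2·u) du] / [∫_{0}^{∞} e^(-2·u) du].
Using ∫ e^(-2·u) du = -e^(-2·u)/2, the numerator is 1/2 - e^(-18/25)/2 and the denominator is 1/2.
The result is P = 0.51325.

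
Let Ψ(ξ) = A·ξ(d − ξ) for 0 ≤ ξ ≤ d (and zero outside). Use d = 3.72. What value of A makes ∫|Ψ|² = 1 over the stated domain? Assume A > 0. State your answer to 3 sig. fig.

A ≈ 0.205

The normalization condition is ∫|Ψ|² dξ = 1 from 0 to d.
Expanding the polynomial and integrating term by term, ∫|Ψ|² dξ = A²·(d^5/30).
With d = 3.72: A² = 0.04211 and A = 0.2052.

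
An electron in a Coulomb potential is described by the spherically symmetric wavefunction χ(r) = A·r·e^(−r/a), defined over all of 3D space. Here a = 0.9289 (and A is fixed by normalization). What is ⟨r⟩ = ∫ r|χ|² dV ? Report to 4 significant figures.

The expectation value is the |χ|²-weighted average of r: ∫ r|χ|² 4πr² dr.
The ratio of the moment integral to the normalization integral gives ⟨r⟩ = 5·a/2.
With a = 0.9289, ⟨r⟩ = 2.3223.

⟨r⟩ ≈ 2.322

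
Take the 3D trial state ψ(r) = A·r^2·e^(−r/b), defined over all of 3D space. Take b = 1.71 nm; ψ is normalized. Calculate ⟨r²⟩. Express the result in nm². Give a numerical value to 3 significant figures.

⟨r^2⟩ ≈ 40.9 nm^2

By definition ⟨r²⟩ = ∫ r^2 |ψ(r)|² 4πr² dr.
With ∫₀^∞ r^8 e^(−αr) dr = 8!/α^9, the ratio of the moment integral to the normalization integral gives ⟨r²⟩ = 14·b^2.
Putting b = 1.71 gives 40.94.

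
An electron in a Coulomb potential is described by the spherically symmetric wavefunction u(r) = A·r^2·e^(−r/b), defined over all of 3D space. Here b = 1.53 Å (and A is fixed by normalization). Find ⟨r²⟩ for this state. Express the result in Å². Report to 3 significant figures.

⟨r²⟩ = ∫ r^2 |u|² 4πr² dr over the full domain.
Using ∫₀^∞ rⁿ e^(−αr) dr = n!/αⁿ⁺¹, evaluating both integrals, ⟨r²⟩ = 14·b^2.
With b = 1.53, ⟨r^2⟩ = 32.77.

⟨r^2⟩ ≈ 32.8 Å^2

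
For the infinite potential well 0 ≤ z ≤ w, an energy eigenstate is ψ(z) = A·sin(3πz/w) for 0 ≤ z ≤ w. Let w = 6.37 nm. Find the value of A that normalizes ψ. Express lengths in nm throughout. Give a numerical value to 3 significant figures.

We need A² ∫|f|² dz = 1, taking the integral from 0 to w.
The integral (without the A² prefactor) comes out to w/2.
Setting this equal to 1 gives A² = 1/(w/2).
Plugging in w = 6.37 yields A = 0.5603.

A ≈ 0.560 nm^(-1/2)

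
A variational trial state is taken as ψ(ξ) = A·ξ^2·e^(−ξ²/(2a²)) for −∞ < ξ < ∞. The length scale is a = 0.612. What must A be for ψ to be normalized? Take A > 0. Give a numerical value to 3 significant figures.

A ≈ 2.96

Normalization requires ∫|ψ|² dξ = 1, integrated from −∞ to ∞.
With ∫_{−∞}^{∞} ξ^(2m) e^(−αξ²) dξ = (2m−1)!!·√π / (2^m α^(m+1/2)), ∫|ψ|² dξ = A²·(3·√(π)·a^5/4).
Hence A² = 1/[3·√(π)·a^5/4].
Substituting a = 0.612 gives A² = 8.762, so A = 2.960.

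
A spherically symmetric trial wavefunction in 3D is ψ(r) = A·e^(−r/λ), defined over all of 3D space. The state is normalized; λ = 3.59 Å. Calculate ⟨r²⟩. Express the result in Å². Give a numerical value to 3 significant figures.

⟨r^2⟩ ≈ 38.7 Å^2

The expectation value is the |ψ|²-weighted average of r^2: ∫ r^2|ψ|² 4πr² dr.
Since the A² factors cancel between numerator and denominator, ⟨r²⟩ = 3·λ^2.
With λ = 3.59, ⟨r^2⟩ = 38.66.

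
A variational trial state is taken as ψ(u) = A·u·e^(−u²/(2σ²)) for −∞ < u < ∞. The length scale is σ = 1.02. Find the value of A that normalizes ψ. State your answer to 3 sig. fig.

The normalization condition is ∫|ψ|² du = 1 from −∞ to ∞.
With ∫_{−∞}^{∞} u^(2m) e^(−αu²) du = (2m−1)!!·√π / (2^m α^(m+1/2)), the integral (without the A² prefactor) comes out to √(π)·σ^3/2.
Setting this equal to 1 gives A² = 1/(√(π)·σ^3/2).
With σ = 1.02: A² = 1.063 and A = 1.031.

A ≈ 1.03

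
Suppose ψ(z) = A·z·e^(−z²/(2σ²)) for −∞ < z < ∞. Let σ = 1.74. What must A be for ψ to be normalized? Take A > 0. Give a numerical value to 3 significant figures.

A ≈ 0.463

We need A² ∫|f|² dz = 1, taking the integral from −∞ to ∞.
Carrying out the integral gives A² · √(π)·σ^3/2.
Setting this equal to 1 gives A² = 1/(√(π)·σ^3/2).
With σ = 1.74: A² = 0.2142 and A = 0.4628.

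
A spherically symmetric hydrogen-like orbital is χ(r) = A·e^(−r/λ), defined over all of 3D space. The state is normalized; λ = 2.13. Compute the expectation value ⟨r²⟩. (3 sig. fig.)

⟨r²⟩ = ∫ r^2 |χ|² 4πr² dr over the full domain.
Recall ∫₀^∞ r^m e^(−r/β) dr = m!·β^(m+1), the ratio of the moment integral to the normalization integral gives ⟨r²⟩ = 3·λ^2.
Putting λ = 2.13 gives 13.61.

⟨r^2⟩ ≈ 13.6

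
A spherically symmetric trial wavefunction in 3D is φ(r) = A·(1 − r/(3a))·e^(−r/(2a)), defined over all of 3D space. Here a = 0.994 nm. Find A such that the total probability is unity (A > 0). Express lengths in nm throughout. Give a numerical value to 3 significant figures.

A ≈ 0.349 nm^(-3/2)

The normalization condition is ∫|φ|² 4πr² dr = 1 from 0 to ∞.
The integral (without the A² prefactor) comes out to 8·π·a^3/3.
Hence A² = 1/[8·π·a^3/3].
Plugging in a = 0.994 yields A = 0.3486.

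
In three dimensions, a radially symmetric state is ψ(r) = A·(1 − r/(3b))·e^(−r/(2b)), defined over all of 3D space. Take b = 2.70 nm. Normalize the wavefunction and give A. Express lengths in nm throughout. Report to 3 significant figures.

A ≈ 0.0779 nm^(-3/2)

Require ∫ |ψ|² 4πr² dr = 1 over the whole domain.
(Spherical symmetry: dV = 4πr² dr.)
Carrying out the integral gives A² · 8·π·b^3/3.
Hence A² = 1/[8·π·b^3/3].
Plugging in b = 2.70 yields A = 0.07787.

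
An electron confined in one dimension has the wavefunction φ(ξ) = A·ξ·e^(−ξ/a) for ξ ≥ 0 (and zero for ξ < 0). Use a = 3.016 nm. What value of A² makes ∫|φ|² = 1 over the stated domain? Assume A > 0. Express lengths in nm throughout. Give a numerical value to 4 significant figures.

Normalization requires ∫|φ|² dξ = 1, integrated from 0 to ∞.
Using ∫₀^∞ ξⁿ e^(−αξ) dξ = n!/αⁿ⁺¹, carrying out the integral gives A² · a^3/4.
So A² = (a^3/4)^(−1).
Plugging in a = 3.016 yields A = 0.38184.

A^2 ≈ 0.1458 nm^(-3)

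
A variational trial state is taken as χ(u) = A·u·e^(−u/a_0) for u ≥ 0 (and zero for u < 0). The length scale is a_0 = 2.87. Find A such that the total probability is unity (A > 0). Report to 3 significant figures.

A ≈ 0.411

The normalization condition is ∫|χ|² du = 1 from 0 to ∞.
Using ∫₀^∞ uⁿ e^(−αu) du = n!/αⁿ⁺¹, ∫|χ|² du = A²·(a_0^3/4).
Hence A² = 1/[a_0^3/4].
Plugging in a_0 = 2.87 yields A = 0.4113.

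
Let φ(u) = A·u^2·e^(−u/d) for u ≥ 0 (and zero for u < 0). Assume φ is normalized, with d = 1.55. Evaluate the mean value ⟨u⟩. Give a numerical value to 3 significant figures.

⟨u⟩ ≈ 3.88

The expectation value is the |φ|²-weighted average of u: ∫ u|φ|² du.
Since the A² factors cancel between numerator and denominator, ⟨u⟩ = 5·d/2.
With d = 1.55, ⟨u⟩ = 3.875.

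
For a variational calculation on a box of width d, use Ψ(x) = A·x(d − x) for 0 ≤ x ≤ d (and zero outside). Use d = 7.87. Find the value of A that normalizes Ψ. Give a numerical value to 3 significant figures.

A ≈ 0.0315

Normalization requires ∫|Ψ|² dx = 1, integrated from 0 to d.
Expanding the polynomial and integrating term by term, with Ψ = A·x(d − x), the integral evaluates to A²·[d^5/30].
Setting this equal to 1 gives A² = 1/(d^5/30).
Plugging in d = 7.87 yields A = 0.03152.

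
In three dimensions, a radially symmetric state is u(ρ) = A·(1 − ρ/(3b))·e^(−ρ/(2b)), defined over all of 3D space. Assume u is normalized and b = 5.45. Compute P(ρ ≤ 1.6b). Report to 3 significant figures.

P ≈ 0.272

P = ∫ |u|² 4πρ² dρ over ρ ≤ 1.6b.
The full normalization integral is A²·[8·π·b^3/3] = 1, fixing A².
Let t = ρ/b; then A², 4π and the length scale all cancel, so P = ∫_{0}^{1.6} t^2·(1 - t/3)^2·e^(-t) dt ÷ ∫_{0}^{∞} t^2·(1 - t/3)^2·e^(-t) dt.
Using ∫ t^2·(1 - t/3)^2·e^(-t) dt = (-t^4 + 2·t^3 - 3·t^2 - 6·t - 6)·e^(-t)/9, the numerator is ≈ 0.18118 and the denominator is 2/3.
This evaluates to P = 0.2718.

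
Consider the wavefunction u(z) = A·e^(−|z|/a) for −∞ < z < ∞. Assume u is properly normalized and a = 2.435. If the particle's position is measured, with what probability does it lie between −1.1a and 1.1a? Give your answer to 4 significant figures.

The probability is P = ∫ |u|² dz over [−1.1a, 1.1a].
The normalization integral ∫|u|²dz over the whole domain equals a·A², and A² cancels in the ratio.
Both integrals are even about z = 0, so only the z ≥ 0 halves are needed (the factors of 2 cancel). Let t = z/a; then A² and the length scale cancel, so P = ∫_{0}^{1.1} e^(-2·t) dt ÷ ∫_{0}^{∞} e^(-2·t) dt.
An antiderivative of e^(-2·t) is -e^(-2·t)/2; evaluating from 0 to 1.1 gives 1/2 - e^(-11/5)/2, while the full integral is 1/2.
This works out to P = 0.88920.

P ≈ 0.8892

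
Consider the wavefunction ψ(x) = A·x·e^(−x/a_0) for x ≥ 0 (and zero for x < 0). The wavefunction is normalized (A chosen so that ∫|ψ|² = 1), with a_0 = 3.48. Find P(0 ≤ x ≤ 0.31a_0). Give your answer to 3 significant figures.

P ≈ 0.0251

|ψ|² is the probability density, so P = ∫_{0}^{0.31a_0} |ψ|² dx.
The normalization integral ∫|ψ|²dx over the whole domain equals a_0^3/4·A², and A² cancels in the ratio.
Substituting u = x/a_0, A² and the length scale cancel in the ratio: P = ∫_{0}^{0.31} u^2·e^(-2·u) du / ∫_{0}^{∞} u^2·e^(-2·u) du.
An antiderivative of u^2·e^(-2·u) is -(2·u^2 + 2·u + 1)·e^(-2·u)/4; evaluating from 0 to 0.31 gives ≈ 0.0062843, while the full integral is 1/4.
Evaluating gives P = 0.02514.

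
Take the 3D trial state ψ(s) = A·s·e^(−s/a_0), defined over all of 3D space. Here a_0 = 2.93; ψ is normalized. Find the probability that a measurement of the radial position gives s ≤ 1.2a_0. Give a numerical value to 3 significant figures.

Integrate the radial probability density 4πs²|ψ|² over s ≤ 1.2a_0.
The full normalization integral is A²·[3·π·a_0^5] = 1, fixing A².
Let u = s/a_0; then A², 4π and the length scale all cancel, so P = ∫_{0}^{1.2} u^4·e^(-2·u) du ÷ ∫_{0}^{∞} u^4·e^(-2·u) du.
With ∫ u^4·e^(-2·u) du = -(u^4/2 + u^3 + 3·u^2/2 + 3·u/2 + 3/4)·e^(-2·u) + C, the region integral is ≈ 0.071901 and the full one is 3/4.
The region integral divided by the full integral gives P = 0.09587.

P ≈ 0.0959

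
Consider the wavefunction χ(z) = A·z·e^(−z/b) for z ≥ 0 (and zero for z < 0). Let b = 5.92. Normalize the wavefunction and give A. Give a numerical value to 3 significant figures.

A ≈ 0.139

The normalization condition is ∫|χ|² dz = 1 from 0 to ∞.
Recall ∫₀^∞ z^m e^(−z/β) dz = m!·β^(m+1), the integral (without the A² prefactor) comes out to b^3/4.
Hence A² = 1/[b^3/4].
Plugging in b = 5.92 yields A = 0.1389.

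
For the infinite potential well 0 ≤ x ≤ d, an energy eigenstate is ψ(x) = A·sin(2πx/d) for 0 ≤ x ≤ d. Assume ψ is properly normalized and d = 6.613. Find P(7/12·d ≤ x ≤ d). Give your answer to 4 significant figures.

P ≈ 0.4856

|ψ|² is the probability density, so P = ∫_{7/12·d}^{d} |ψ|² dx.
Since A² = 1/(d/2), this is the region integral divided by the full normalization integral.
In terms of u = x/d (A² and the length scale cancel between numerator and denominator), P = [∫_{7/12}^{1} sin(2·π·u)^2 du] / [∫_{0}^{1} sin(2·π·u)^2 du].
With ∫ sin(2·π·u)^2 du = u/2 - sin(4·π·u)/(8·π) + C, the region integral is √(3)/(16·π) + 5/24 and the full one is 1/2.
Taking the ratio, P = √(3)/(8·π) + 5/12.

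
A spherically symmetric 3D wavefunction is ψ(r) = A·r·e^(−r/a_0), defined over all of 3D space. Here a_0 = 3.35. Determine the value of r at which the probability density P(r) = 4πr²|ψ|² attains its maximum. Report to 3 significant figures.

r ≈ 6.70

Differentiate P(r) = 4πr²|ψ|² with respect to r and set to zero.
Solving yields r = 2·a_0.
With a_0 = 3.35, the most probable radial distance is 6.700.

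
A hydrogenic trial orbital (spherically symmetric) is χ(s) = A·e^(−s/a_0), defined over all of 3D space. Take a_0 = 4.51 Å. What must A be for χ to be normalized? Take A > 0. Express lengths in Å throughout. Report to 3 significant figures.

The normalization condition is ∫|χ|² 4πs² ds = 1 from 0 to ∞.
The angular integral contributes 4π, leaving ∫₀^∞ s²|χ|² ds.
With χ = A·e^(−s/a_0), the integral evaluates to A²·[π·a_0^3].
Plugging in a_0 = 4.51 yields A = 0.05891.

A ≈ 0.0589 Å^(-3/2)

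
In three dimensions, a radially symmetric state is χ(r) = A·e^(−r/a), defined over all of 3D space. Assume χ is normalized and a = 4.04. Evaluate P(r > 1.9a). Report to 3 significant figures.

With dV = 4πr²dr, the probability is ∫|χ|² dV over r > 1.9a.
A² is fixed by ∫₀^∞ 4πr²|χ|² dr = 1, i.e. A² = (π·a^3)^(−1).
In terms of u = r/a (A², 4π and the length scale all cancel between numerator and denominator), P = [∫_{1.9}^{∞} u^2·e^(-2·u) du] / [∫_{0}^{∞} u^2·e^(-2·u) du].
Using ∫ u^2·e^(-2·u) du = -(2·u^2 + 2·u + 1)·e^(-2·u)/4, the numerator is 601·e^(-19/5)/200 and the denominator is 1/4.
This evaluates to P = 0.2689.

P ≈ 0.269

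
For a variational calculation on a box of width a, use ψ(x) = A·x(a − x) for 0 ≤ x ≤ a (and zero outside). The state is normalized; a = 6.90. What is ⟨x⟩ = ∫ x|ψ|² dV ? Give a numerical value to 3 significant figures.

⟨x⟩ ≈ 3.45

By definition ⟨x⟩ = ∫ x |ψ(x)|² dx.
The ratio of the moment integral to the normalization integral gives ⟨x⟩ = a/2.
With a = 6.90, ⟨x⟩ = 3.450.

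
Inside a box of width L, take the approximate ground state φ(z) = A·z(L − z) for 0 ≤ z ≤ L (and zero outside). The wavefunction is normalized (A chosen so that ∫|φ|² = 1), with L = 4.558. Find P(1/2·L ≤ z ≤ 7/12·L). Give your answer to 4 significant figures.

P ≈ 0.1534

P = ∫_{1/2·L}^{7/12·L} |φ(z)|² dz.
With A² fixed by ∫|φ|² = 1, i.e. A² = (L^5/30)^(−1), substitute and integrate.
Substituting u = z/L, A² and the length scale cancel in the ratio: P = ∫_{1/2}^{7/12} u^2·(1 - u)^2 du / ∫_{0}^{1} u^2·(1 - u)^2 du.
With ∫ u^2·(1 - u)^2 du = u^3·(6·u^2 - 15·u + 10)/30 + C, the region integral is ≈ 0.00511269 and the full one is 1/30.
Evaluating gives P = 0.15338.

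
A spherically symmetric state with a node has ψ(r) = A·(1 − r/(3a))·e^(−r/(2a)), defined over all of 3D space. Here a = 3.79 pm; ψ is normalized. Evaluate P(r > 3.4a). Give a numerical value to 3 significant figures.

With dV = 4πr²dr, the probability is ∫|ψ|² dV over r > 3.4a.
The full normalization integral is A²·[8·π·a^3/3] = 1, fixing A².
Let u = r/a; then A², 4π and the length scale all cancel, so P = ∫_{3.4}^{∞} u^2·(1 - u/3)^2·e^(-u) du ÷ ∫_{0}^{∞} u^2·(1 - u/3)^2·e^(-u) du.
With ∫ u^2·(1 - u/3)^2·e^(-u) du = (-u^4 + 2·u^3 - 3·u^2 - 6·u - 6)·e^(-u)/9 + C, the region integral is ≈ 0.43054 and the full one is 2/3.
The region integral divided by the full integral gives P = 0.6458.

P ≈ 0.646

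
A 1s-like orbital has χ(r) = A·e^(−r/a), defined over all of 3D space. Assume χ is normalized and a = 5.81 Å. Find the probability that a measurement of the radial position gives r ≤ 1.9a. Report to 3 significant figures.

Integrate the radial probability density 4πr²|χ|² over r ≤ 1.9a.
A² is fixed by ∫₀^∞ 4πr²|χ|² dr = 1, i.e. A² = (π·a^3)^(−1).
In terms of u = r/a (A², 4π and the length scale all cancel between numerator and denominator), P = [∫_{0}^{1.9} u^2·e^(-2·u) du] / [∫_{0}^{∞} u^2·e^(-2·u) du].
An antiderivative of u^2·e^(-2·u) is -(2·u^2 + 2·u + 1)·e^(-2·u)/4; evaluating from 0 to 1.9 gives 1/4 - 601·e^(-19/5)/200, while the full integral is 1/4.
This evaluates to P = 0.7311.

P ≈ 0.731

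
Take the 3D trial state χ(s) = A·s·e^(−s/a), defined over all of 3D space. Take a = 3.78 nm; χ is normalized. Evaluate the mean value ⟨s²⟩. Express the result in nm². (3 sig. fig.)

By definition ⟨s²⟩ = ∫ s^2 |χ(s)|² 4πs² ds.
Recall ∫₀^∞ s^m e^(−s/β) ds = m!·β^(m+1), the ratio of the moment integral to the normalization integral gives ⟨s²⟩ = 15·a^2/2.
With a = 3.78, ⟨s^2⟩ = 107.2.

⟨s^2⟩ ≈ 107 nm^2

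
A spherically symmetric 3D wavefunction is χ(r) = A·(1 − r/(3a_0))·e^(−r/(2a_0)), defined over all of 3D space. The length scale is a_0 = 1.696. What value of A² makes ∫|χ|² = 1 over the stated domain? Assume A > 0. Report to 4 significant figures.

Normalization requires ∫|χ|² 4πr² dr = 1, integrated from 0 to ∞.
The angular integral contributes 4π, leaving ∫₀^∞ r²|χ|² dr.
Recall ∫₀^∞ r^m e^(−r/β) dr = m!·β^(m+1), ∫|χ|² 4πr² dr = A²·(8·π·a_0^3/3).
Hence A² = 1/[8·π·a_0^3/3].
Plugging in a_0 = 1.696 yields A = 0.15642.

A^2 ≈ 0.02447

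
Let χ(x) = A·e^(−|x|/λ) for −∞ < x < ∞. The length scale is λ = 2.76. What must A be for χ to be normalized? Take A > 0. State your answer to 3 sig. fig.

A ≈ 0.602

Normalization requires ∫|χ|² dx = 1, integrated from −∞ to ∞.
The integral (without the A² prefactor) comes out to λ.
Setting this equal to 1 gives A² = 1/(λ).
Plugging in λ = 2.76 yields A = 0.6019.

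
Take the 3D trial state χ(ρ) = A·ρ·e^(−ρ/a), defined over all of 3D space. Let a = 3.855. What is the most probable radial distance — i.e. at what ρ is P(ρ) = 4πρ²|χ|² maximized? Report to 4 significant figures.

ρ ≈ 7.710

The maximum of P(ρ) = 4πρ²|χ|² occurs where its derivative vanishes.
This gives ρ = 2·a.
With a = 3.855, the most probable radial distance is 7.7100.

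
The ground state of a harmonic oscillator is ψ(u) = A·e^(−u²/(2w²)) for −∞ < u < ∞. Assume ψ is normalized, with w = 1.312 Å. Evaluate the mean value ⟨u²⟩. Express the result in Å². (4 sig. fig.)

⟨u²⟩ = ∫ u^2 |ψ|² du over the full domain.
Using the Gaussian integral ∫_{−∞}^{∞} e^(−αu²) du = √(π/α), evaluating both integrals, ⟨u²⟩ = w^2/2.
Putting w = 1.312 gives 0.86067.

⟨u^2⟩ ≈ 0.8607 Å^2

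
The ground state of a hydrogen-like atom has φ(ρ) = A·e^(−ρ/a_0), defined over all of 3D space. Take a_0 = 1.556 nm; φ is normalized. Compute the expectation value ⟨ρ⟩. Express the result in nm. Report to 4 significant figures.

⟨ρ⟩ = ∫ ρ |φ|² 4πρ² dρ over the full domain.
Since the A² factors cancel between numerator and denominator, ⟨ρ⟩ = 3·a_0/2.
With a_0 = 1.556, ⟨ρ⟩ = 2.3340.

⟨ρ⟩ ≈ 2.334 nm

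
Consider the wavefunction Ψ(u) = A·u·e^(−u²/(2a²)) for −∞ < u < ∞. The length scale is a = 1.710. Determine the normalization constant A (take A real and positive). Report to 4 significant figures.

We need A² ∫|f|² du = 1, taking the integral from −∞ to ∞.
With Ψ = A·u·e^(−u²/(2a²)), the integral evaluates to A²·[√(π)·a^3/2].
Hence A² = 1/[√(π)·a^3/2].
Substituting a = 1.710 gives A² = 0.22567, so A = 0.47504.

A ≈ 0.4750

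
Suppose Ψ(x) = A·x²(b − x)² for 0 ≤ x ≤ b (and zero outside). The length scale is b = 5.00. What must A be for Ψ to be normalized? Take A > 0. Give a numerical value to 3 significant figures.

A ≈ 0.0180

Require ∫ |Ψ|² dx = 1 over the whole domain.
Expanding the polynomial and integrating term by term, the integral (without the A² prefactor) comes out to b^9/630.
Hence A² = 1/[b^9/630].
With b = 5.00: A² = 0.0003226 and A = 0.01796.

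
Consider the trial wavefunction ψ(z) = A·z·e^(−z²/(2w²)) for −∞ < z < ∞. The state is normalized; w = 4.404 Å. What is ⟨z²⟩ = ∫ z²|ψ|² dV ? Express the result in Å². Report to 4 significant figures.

By definition ⟨z²⟩ = ∫ z^2 |ψ(z)|² dz.
Using the Gaussian integral ∫_{−∞}^{∞} e^(−αz²) dz = √(π/α), evaluating both integrals, ⟨z²⟩ = 3·w^2/2.
Putting w = 4.404 gives 29.093.

⟨z^2⟩ ≈ 29.09 Å^2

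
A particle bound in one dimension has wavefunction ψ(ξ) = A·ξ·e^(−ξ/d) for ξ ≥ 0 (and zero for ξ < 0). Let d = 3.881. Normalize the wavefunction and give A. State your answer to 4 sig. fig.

Require ∫ |ψ|² dξ = 1 over the whole domain.
Carrying out the integral gives A² · d^3/4.
So A² = (d^3/4)^(−1).
With d = 3.881: A² = 0.068427 and A = 0.26159.

A ≈ 0.2616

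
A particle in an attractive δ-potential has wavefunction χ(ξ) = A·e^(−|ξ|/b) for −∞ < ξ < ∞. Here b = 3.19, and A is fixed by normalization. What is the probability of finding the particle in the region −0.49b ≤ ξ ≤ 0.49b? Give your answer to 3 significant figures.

|χ|² is the probability density, so P = ∫_{−0.49b}^{0.49b} |χ|² dξ.
With A² fixed by ∫|χ|² = 1, i.e. A² = (b)^(−1), substitute and integrate.
Both integrals are even about ξ = 0, so only the ξ ≥ 0 halves are needed (the factors of 2 cancel). In terms of u = ξ/b (A² and the length scale cancel between numerator and denominator), P = [∫_{0}^{0.49} e^(-2·u) du] / [∫_{0}^{∞} e^(-2·u) du].
With ∫ e^(-2·u) du = -e^(-2·u)/2 + C, the region integral is 1/2 - e^(-49/50)/2 and the full one is 1/2.
Evaluating gives P = 0.6247.

P ≈ 0.625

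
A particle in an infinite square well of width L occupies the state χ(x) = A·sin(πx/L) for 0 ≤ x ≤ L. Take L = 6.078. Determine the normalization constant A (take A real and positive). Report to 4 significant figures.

The normalization condition is ∫|χ|² dx = 1 from 0 to L.
Using sin²θ = (1 − cos 2θ)/2, carrying out the integral gives A² · L/2.
Plugging in L = 6.078 yields A = 0.57363.

A ≈ 0.5736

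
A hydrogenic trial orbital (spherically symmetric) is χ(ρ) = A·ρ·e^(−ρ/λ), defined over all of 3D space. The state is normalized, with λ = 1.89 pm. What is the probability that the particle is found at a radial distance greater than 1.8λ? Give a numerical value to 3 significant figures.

Integrate the radial probability density 4πρ²|χ|² over ρ > 1.8λ.
A² is fixed by ∫₀^∞ 4πρ²|χ|² dρ = 1, i.e. A² = (3·π·λ^5)^(−1).
In terms of u = ρ/λ (A², 4π and the length scale all cancel between numerator and denominator), P = [∫_{1.8}^{∞} u^4·e^(-2·u) du] / [∫_{0}^{∞} u^4·e^(-2·u) du].
An antiderivative of u^4·e^(-2·u) is -(u^4/2 + u^3 + 3·u^2/2 + 3·u/2 + 3/4)·e^(-2·u); evaluating from 1.8 to ∞ gives ≈ 0.52983, while the full integral is 3/4.
Taking the ratio yields P = 0.7064.

P ≈ 0.706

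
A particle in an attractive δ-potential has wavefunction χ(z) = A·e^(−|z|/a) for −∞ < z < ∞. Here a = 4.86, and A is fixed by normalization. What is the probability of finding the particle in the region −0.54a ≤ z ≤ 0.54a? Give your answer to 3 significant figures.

P = ∫_{−0.54a}^{0.54a} |χ(z)|² dz.
With A² fixed by ∫|χ|² = 1, i.e. A² = (a)^(−1), substitute and integrate.
Both integrals are even about z = 0, so only the z ≥ 0 halves are needed (the factors of 2 cancel). Substituting u = z/a, A² and the length scale cancel in the ratio: P = ∫_{0}^{0.54} e^(-2·u) du / ∫_{0}^{∞} e^(-2·u) du.
With ∫ e^(-2·u) du = -e^(-2·u)/2 + C, the region integral is 1/2 - e^(-27/25)/2 and the full one is 1/2.
The result is P = 0.6604.

P ≈ 0.660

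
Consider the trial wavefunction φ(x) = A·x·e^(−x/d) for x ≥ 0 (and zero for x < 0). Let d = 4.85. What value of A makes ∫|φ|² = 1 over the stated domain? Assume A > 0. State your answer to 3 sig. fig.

Normalization requires ∫|φ|² dx = 1, integrated from 0 to ∞.
Carrying out the integral gives A² · d^3/4.
So A² = (d^3/4)^(−1).
Substituting d = 4.85 gives A² = 0.03506, so A = 0.1872.

A ≈ 0.187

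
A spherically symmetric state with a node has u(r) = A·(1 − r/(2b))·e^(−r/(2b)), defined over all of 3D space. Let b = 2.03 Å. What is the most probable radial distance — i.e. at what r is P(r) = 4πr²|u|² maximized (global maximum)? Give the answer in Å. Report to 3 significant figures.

Set d/dr [P(r) = 4πr²|u|²] = 0 and solve for r > 0.
This gives r = b·(√(5) + 3).
With b = 2.03, the most probable radial distance is 10.63 Å.

r ≈ 10.6 Å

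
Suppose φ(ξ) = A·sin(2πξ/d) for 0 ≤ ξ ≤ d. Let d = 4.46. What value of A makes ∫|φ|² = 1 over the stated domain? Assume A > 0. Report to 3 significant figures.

A ≈ 0.670

The normalization condition is ∫|φ|² dξ = 1 from 0 to d.
Using sin²θ = (1 − cos 2θ)/2, with φ = A·sin(2πξ/d), the integral evaluates to A²·[d/2].
Setting this equal to 1 gives A² = 1/(d/2).
Substituting d = 4.46 gives A² = 0.4484, so A = 0.6696.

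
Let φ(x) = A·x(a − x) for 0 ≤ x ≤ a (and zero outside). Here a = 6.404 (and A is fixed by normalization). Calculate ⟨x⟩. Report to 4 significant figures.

⟨x⟩ ≈ 3.202

⟨x⟩ = ∫ x |φ|² dx over the full domain.
Expanding the polynomial and integrating term by term, since the A² factors cancel between numerator and denominator, ⟨x⟩ = a/2.
Putting a = 6.404 gives 3.2020.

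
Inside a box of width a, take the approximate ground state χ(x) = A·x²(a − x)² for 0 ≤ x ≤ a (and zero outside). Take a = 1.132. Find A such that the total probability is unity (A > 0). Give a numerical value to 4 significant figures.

A ≈ 14.37

We need A² ∫|f|² dx = 1, taking the integral from 0 to a.
Expanding the polynomial and integrating term by term, with χ = A·x²(a − x)², the integral evaluates to A²·[a^9/630].
So A² = (a^9/630)^(−1).
Substituting a = 1.132 gives A² = 206.41, so A = 14.367.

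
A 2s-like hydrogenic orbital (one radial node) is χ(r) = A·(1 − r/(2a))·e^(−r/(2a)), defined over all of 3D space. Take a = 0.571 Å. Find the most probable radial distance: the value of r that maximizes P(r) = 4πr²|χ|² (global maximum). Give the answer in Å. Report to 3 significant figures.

r ≈ 2.99 Å

Set d/dr [P(r) = 4πr²|χ|²] = 0 and solve for r > 0.
Solving yields r = a·(√(5) + 3).
With a = 0.571, the most probable radial distance is 2.990 Å.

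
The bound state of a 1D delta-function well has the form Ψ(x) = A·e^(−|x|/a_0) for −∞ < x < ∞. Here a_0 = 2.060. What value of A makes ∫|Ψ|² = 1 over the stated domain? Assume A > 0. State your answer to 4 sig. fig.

Normalization requires ∫|Ψ|² dx = 1, integrated from −∞ to ∞.
With ∫₀^∞ x^0 e^(−αx) dx = 0!/α^1, the integral (without the A² prefactor) comes out to a_0.
With a_0 = 2.060: A² = 0.48544 and A = 0.69673.

A ≈ 0.6967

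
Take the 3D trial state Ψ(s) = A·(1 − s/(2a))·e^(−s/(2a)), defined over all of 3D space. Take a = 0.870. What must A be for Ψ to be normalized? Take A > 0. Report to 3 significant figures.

Normalization requires ∫|Ψ|² 4πs² ds = 1, integrated from 0 to ∞.
With ∫₀^∞ s^4 e^(−αs) ds = 4!/α^5, the integral (without the A² prefactor) comes out to 8·π·a^3.
Hence A² = 1/[8·π·a^3].
With a = 0.870: A² = 0.06042 and A = 0.2458.

A ≈ 0.246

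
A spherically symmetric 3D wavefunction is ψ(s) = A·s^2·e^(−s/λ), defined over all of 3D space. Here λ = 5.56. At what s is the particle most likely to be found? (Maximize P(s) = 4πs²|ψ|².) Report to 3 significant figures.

Differentiate P(s) = 4πs²|ψ|² with respect to s and set to zero.
Solving yields s = 3·λ.
With λ = 5.56, the most probable radial distance is 16.68.

s ≈ 16.7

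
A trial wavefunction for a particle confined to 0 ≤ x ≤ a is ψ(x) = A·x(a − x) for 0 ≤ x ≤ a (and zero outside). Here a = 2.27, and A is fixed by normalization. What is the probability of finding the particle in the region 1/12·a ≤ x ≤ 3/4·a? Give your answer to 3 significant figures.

P ≈ 0.891

The probability is P = ∫ |ψ|² dx over [1/12·a, 3/4·a].
Since A² = 1/(a^5/30), this is the region integral divided by the full normalization integral.
In terms of u = x/a (A² and the length scale cancel between numerator and denominator), P = [∫_{1/12}^{3/4} u^2·(1 - u)^2 du] / [∫_{0}^{1} u^2·(1 - u)^2 du].
Using ∫ u^2·(1 - u)^2 du = u^3·(6·u^2 - 15·u + 10)/30, the numerator is ≈ 0.029713 and the denominator is 1/30.
Taking the ratio, P = 4621/5184.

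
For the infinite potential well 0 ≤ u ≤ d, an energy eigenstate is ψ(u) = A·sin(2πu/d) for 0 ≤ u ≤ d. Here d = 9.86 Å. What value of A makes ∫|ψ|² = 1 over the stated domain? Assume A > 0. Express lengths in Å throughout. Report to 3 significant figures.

We need A² ∫|f|² du = 1, taking the integral from 0 to d.
∫|ψ|² du = A²·(d/2).
Substituting d = 9.86 gives A² = 0.2028, so A = 0.4504.

A ≈ 0.450 Å^(-1/2)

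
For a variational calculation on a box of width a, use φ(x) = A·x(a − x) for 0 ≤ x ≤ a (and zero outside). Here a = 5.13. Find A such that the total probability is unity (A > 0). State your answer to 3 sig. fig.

The normalization condition is ∫|φ|² dx = 1 from 0 to a.
∫|φ|² dx = A²·(a^5/30).
Plugging in a = 5.13 yields A = 0.09189.

A ≈ 0.0919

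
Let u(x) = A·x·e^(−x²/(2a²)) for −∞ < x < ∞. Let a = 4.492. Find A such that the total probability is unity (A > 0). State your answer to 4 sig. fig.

A ≈ 0.1116

Normalization requires ∫|u|² dx = 1, integrated from −∞ to ∞.
Carrying out the integral gives A² · √(π)·a^3/2.
Hence A² = 1/[√(π)·a^3/2].
With a = 4.492: A² = 0.012449 and A = 0.11158.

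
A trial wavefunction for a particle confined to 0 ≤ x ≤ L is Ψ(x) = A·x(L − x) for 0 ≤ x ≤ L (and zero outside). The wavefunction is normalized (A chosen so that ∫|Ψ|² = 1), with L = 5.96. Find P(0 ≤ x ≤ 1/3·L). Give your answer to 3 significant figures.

P = ∫_{0}^{1/3·L} |Ψ(x)|² dx.
Since A² = 1/(L^5/30), this is the region integral divided by the full normalization integral.
Let u = x/L; then A² and the length scale cancel, so P = ∫_{0}^{1/3} u^2·(1 - u)^2 du ÷ ∫_{0}^{1} u^2·(1 - u)^2 du.
Using ∫ u^2·(1 - u)^2 du = u^3·(6·u^2 - 15·u + 10)/30, the numerator is 17/2430 and the denominator is 1/30.
This works out to P = 17/81.

P ≈ 0.210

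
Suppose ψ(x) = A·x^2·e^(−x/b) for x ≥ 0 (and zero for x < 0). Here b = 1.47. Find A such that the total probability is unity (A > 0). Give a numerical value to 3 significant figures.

A ≈ 0.441

We need A² ∫|f|² dx = 1, taking the integral from 0 to ∞.
The integral (without the A² prefactor) comes out to 3·b^5/4.
Setting this equal to 1 gives A² = 1/(3·b^5/4).
Plugging in b = 1.47 yields A = 0.4407.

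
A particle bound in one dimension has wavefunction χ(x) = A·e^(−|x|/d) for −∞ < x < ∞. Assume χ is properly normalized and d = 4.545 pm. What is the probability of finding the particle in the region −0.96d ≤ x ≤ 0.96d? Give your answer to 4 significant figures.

|χ|² is the probability density, so P = ∫_{−0.96d}^{0.96d} |χ|² dx.
The normalization integral ∫|χ|²dx over the whole domain equals d·A², and A² cancels in the ratio.
By symmetry take twice the x ≥ 0 contribution in numerator and denominator; the 2's cancel. In terms of u = x/d (A² and the length scale cancel between numerator and denominator), P = [∫_{0}^{0.96} e^(-2·u) du] / [∫_{0}^{∞} e^(-2·u) du].
An antiderivative of e^(-2·u) is -e^(-2·u)/2; evaluating from 0 to 0.96 gives 1/2 - e^(-48/25)/2, while the full integral is 1/2.
This works out to P = 0.85339.

P ≈ 0.8534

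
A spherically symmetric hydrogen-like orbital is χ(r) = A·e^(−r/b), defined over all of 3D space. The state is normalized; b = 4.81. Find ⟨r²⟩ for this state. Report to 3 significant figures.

⟨r²⟩ = ∫ r^2 |χ|² 4πr² dr over the full domain.
Since the A² factors cancel between numerator and denominator, ⟨r²⟩ = 3·b^2.
With b = 4.81, ⟨r^2⟩ = 69.41.

⟨r^2⟩ ≈ 69.4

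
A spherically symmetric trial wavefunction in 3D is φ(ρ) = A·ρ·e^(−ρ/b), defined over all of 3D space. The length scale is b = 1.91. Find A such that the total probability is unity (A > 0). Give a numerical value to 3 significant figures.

A ≈ 0.0646

Normalization requires ∫|φ|² 4πρ² dρ = 1, integrated from 0 to ∞.
(Spherical symmetry: dV = 4πρ² dρ.)
Recall ∫₀^∞ ρ^m e^(−ρ/β) dρ = m!·β^(m+1), with φ = A·ρ·e^(−ρ/b), the integral evaluates to A²·[3·π·b^5].
Hence A² = 1/[3·π·b^5].
Plugging in b = 1.91 yields A = 0.06461.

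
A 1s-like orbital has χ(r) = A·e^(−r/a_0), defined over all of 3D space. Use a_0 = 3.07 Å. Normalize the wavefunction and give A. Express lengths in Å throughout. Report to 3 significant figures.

Require ∫ |χ|² 4πr² dr = 1 over the whole domain.
In 3D with spherical symmetry the volume element is 4πr² dr.
∫|χ|² 4πr² dr = A²·(π·a_0^3).
With a_0 = 3.07: A² = 0.01100 and A = 0.1049.

A ≈ 0.105 Å^(-3/2)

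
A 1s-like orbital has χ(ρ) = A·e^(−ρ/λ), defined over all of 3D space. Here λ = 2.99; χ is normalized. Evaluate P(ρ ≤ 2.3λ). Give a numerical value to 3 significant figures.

P ≈ 0.837

With dV = 4πρ²dρ, the probability is ∫|χ|² dV over ρ ≤ 2.3λ.
A² is fixed by ∫₀^∞ 4πρ²|χ|² dρ = 1, i.e. A² = (π·λ^3)^(−1).
In terms of u = ρ/λ (A², 4π and the length scale all cancel between numerator and denominator), P = [∫_{0}^{2.3} u^2·e^(-2·u) du] / [∫_{0}^{∞} u^2·e^(-2·u) du].
An antiderivative of u^2·e^(-2·u) is -(2·u^2 + 2·u + 1)·e^(-2·u)/4; evaluating from 0 to 2.3 gives 1/4 - 809·e^(-23/5)/200, while the full integral is 1/4.
The region integral divided by the full integral gives P = 0.8374.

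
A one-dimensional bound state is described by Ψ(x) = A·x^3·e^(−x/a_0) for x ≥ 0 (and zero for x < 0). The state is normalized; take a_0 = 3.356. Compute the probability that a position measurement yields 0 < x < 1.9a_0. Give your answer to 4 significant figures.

P ≈ 0.09089

P = ∫_{0}^{1.9a_0} |Ψ(x)|² dx.
The normalization integral ∫|Ψ|²dx over the whole domain equals 45·a_0^7/8·A², and A² cancels in the ratio.
Let u = x/a_0; then A² and the length scale cancel, so P = ∫_{0}^{1.9} u^6·e^(-2·u) du ÷ ∫_{0}^{∞} u^6·e^(-2·u) du.
With ∫ u^6·e^(-2·u) du = -(4·u^6 + 12·u^5 + 30·u^4 + 60·u^3 + 90·u^2 + 90·u + 45)·e^(-2·u)/8 + C, the region integral is ≈ 0.511270 and the full one is 45/8.
This works out to P = 0.090892.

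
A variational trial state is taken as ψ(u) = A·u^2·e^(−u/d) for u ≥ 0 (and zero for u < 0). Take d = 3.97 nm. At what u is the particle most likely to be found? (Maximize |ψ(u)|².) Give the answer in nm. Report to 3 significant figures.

Set d/du [|ψ(u)|²] = 0 and solve for u > 0.
Solving yields u = 2·d.
With d = 3.97, the most probable position is 7.940 nm.

u ≈ 7.94 nm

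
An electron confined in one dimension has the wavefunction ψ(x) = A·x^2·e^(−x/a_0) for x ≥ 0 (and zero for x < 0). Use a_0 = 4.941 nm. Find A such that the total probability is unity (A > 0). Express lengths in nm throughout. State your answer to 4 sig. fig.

A ≈ 0.02128 nm^(-5/2)

Normalization requires ∫|ψ|² dx = 1, integrated from 0 to ∞.
Recall ∫₀^∞ x^m e^(−x/β) dx = m!·β^(m+1), the integral (without the A² prefactor) comes out to 3·a_0^5/4.
So A² = (3·a_0^5/4)^(−1).
Plugging in a_0 = 4.941 yields A = 0.021278.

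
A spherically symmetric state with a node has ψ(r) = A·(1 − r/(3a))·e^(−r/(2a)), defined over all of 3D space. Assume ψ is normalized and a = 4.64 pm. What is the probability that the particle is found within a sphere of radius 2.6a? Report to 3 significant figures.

P ≈ 0.351

Integrate the radial probability density 4πr²|ψ|² over r ≤ 2.6a.
A² is fixed by ∫₀^∞ 4πr²|ψ|² dr = 1, i.e. A² = (8·π·a^3/3)^(−1).
In terms of u = r/a (A², 4π and the length scale all cancel between numerator and denominator), P = [∫_{0}^{2.6} u^2·(1 - u/3)^2·e^(-u) du] / [∫_{0}^{∞} u^2·(1 - u/3)^2·e^(-u) du].
Using ∫ u^2·(1 - u/3)^2·e^(-u) du = (-u^4 + 2·u^3 - 3·u^2 - 6·u - 6)·e^(-u)/9, the numerator is ≈ 0.23402 and the denominator is 2/3.
Taking the ratio yields P = 0.3510.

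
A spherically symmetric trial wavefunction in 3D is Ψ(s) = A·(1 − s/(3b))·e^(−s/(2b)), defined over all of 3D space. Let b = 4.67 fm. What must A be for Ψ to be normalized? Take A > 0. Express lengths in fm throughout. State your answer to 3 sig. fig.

A ≈ 0.0342 fm^(-3/2)

We need A² ∫|f|² 4πs² ds = 1, taking the integral from 0 to ∞.
In 3D with spherical symmetry the volume element is 4πs² ds.
Recall ∫₀^∞ s^m e^(−s/β) ds = m!·β^(m+1), with Ψ = A·(1 − s/(3b))·e^(−s/(2b)), the integral evaluates to A²·[8·π·b^3/3].
Hence A² = 1/[8·π·b^3/3].
With b = 4.67: A² = 0.001172 and A = 0.03423.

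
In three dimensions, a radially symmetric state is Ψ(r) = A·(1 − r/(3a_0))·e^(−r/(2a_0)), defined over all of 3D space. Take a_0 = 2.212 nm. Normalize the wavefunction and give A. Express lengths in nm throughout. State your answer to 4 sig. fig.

We need A² ∫|f|² 4πr² dr = 1, taking the integral from 0 to ∞.
The angular integral contributes 4π, leaving ∫₀^∞ r²|Ψ|² dr.
With Ψ = A·(1 − r/(3a_0))·e^(−r/(2a_0)), the integral evaluates to A²·[8·π·a_0^3/3].
Hence A² = 1/[8·π·a_0^3/3].
With a_0 = 2.212: A² = 0.011029 and A = 0.10502.

A ≈ 0.1050 nm^(-3/2)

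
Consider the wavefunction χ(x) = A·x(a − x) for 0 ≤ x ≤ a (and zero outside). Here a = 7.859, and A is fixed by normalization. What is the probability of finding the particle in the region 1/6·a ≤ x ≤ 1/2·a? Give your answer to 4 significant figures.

P ≈ 0.4645

|χ|² is the probability density, so P = ∫_{1/6·a}^{1/2·a} |χ|² dx.
The normalization integral ∫|χ|²dx over the whole domain equals a^5/30·A², and A² cancels in the ratio.
Substituting u = x/a, A² and the length scale cancel in the ratio: P = ∫_{1/6}^{1/2} u^2·(1 - u)^2 du / ∫_{0}^{1} u^2·(1 - u)^2 du.
An antiderivative of u^2·(1 - u)^2 is u^3·(6·u^2 - 15·u + 10)/30; evaluating from 1/6 to 1/2 gives ≈ 0.0154835, while the full integral is 1/30.
The result is P = 301/648.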